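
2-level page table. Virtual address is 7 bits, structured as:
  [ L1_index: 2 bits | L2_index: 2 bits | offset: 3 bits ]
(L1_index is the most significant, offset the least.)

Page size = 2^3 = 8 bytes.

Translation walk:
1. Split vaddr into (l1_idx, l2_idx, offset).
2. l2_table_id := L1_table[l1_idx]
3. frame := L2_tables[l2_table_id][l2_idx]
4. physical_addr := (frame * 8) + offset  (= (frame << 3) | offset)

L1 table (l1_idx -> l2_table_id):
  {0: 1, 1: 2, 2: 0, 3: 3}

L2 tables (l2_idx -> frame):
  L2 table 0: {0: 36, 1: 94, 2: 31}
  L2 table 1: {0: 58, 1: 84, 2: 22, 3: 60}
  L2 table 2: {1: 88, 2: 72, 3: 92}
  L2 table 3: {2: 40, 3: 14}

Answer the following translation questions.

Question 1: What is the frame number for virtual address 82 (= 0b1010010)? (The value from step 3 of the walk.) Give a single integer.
vaddr = 82: l1_idx=2, l2_idx=2
L1[2] = 0; L2[0][2] = 31

Answer: 31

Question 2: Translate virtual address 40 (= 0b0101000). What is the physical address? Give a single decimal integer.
Answer: 704

Derivation:
vaddr = 40 = 0b0101000
Split: l1_idx=1, l2_idx=1, offset=0
L1[1] = 2
L2[2][1] = 88
paddr = 88 * 8 + 0 = 704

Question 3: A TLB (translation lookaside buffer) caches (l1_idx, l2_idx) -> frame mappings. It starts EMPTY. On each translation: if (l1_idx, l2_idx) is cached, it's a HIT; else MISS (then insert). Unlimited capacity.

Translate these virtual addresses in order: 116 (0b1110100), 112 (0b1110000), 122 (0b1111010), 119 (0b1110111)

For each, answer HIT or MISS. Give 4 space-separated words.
vaddr=116: (3,2) not in TLB -> MISS, insert
vaddr=112: (3,2) in TLB -> HIT
vaddr=122: (3,3) not in TLB -> MISS, insert
vaddr=119: (3,2) in TLB -> HIT

Answer: MISS HIT MISS HIT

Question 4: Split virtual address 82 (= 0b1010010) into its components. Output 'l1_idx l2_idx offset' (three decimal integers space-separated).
Answer: 2 2 2

Derivation:
vaddr = 82 = 0b1010010
  top 2 bits -> l1_idx = 2
  next 2 bits -> l2_idx = 2
  bottom 3 bits -> offset = 2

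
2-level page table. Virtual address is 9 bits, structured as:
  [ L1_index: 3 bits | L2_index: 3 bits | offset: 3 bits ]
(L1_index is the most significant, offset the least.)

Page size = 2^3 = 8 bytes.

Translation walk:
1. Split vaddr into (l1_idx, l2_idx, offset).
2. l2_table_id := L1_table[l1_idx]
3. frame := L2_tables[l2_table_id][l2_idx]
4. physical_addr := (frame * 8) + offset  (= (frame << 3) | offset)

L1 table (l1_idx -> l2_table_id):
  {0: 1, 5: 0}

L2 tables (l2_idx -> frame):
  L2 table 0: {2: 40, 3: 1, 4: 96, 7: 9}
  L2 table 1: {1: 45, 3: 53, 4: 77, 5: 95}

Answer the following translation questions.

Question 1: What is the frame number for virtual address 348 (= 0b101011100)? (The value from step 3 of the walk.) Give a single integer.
vaddr = 348: l1_idx=5, l2_idx=3
L1[5] = 0; L2[0][3] = 1

Answer: 1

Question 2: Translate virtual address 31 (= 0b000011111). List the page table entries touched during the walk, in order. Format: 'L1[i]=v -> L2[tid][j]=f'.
Answer: L1[0]=1 -> L2[1][3]=53

Derivation:
vaddr = 31 = 0b000011111
Split: l1_idx=0, l2_idx=3, offset=7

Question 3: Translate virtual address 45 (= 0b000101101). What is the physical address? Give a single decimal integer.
vaddr = 45 = 0b000101101
Split: l1_idx=0, l2_idx=5, offset=5
L1[0] = 1
L2[1][5] = 95
paddr = 95 * 8 + 5 = 765

Answer: 765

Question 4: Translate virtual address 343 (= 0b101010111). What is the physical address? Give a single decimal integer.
Answer: 327

Derivation:
vaddr = 343 = 0b101010111
Split: l1_idx=5, l2_idx=2, offset=7
L1[5] = 0
L2[0][2] = 40
paddr = 40 * 8 + 7 = 327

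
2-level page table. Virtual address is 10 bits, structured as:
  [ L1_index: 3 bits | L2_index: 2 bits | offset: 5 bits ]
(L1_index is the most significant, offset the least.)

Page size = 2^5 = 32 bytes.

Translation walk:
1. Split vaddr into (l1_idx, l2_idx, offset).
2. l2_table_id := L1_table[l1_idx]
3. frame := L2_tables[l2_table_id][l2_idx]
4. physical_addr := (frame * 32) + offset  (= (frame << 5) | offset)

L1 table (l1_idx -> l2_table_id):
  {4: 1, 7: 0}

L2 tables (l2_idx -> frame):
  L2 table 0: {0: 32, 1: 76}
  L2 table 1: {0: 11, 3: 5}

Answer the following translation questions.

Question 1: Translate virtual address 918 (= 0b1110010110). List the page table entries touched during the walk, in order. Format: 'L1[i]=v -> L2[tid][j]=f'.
Answer: L1[7]=0 -> L2[0][0]=32

Derivation:
vaddr = 918 = 0b1110010110
Split: l1_idx=7, l2_idx=0, offset=22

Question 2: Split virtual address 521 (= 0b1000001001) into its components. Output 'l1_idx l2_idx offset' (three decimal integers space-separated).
vaddr = 521 = 0b1000001001
  top 3 bits -> l1_idx = 4
  next 2 bits -> l2_idx = 0
  bottom 5 bits -> offset = 9

Answer: 4 0 9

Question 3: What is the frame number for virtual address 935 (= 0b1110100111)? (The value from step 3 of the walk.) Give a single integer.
vaddr = 935: l1_idx=7, l2_idx=1
L1[7] = 0; L2[0][1] = 76

Answer: 76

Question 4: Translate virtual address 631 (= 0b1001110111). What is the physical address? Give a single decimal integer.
Answer: 183

Derivation:
vaddr = 631 = 0b1001110111
Split: l1_idx=4, l2_idx=3, offset=23
L1[4] = 1
L2[1][3] = 5
paddr = 5 * 32 + 23 = 183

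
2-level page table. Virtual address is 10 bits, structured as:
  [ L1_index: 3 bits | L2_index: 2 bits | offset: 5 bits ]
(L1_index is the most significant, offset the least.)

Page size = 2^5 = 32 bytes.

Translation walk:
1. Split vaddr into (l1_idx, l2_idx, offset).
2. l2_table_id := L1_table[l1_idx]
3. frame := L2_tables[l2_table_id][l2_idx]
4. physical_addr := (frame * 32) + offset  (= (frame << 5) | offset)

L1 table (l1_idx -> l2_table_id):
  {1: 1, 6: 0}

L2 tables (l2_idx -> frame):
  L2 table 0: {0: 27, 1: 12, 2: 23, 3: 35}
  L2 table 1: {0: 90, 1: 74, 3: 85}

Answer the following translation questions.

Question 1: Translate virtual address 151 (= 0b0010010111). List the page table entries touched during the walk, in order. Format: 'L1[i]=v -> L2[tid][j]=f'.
vaddr = 151 = 0b0010010111
Split: l1_idx=1, l2_idx=0, offset=23

Answer: L1[1]=1 -> L2[1][0]=90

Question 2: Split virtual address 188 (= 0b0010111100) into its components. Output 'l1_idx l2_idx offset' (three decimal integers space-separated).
vaddr = 188 = 0b0010111100
  top 3 bits -> l1_idx = 1
  next 2 bits -> l2_idx = 1
  bottom 5 bits -> offset = 28

Answer: 1 1 28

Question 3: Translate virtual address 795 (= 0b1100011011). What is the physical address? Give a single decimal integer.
vaddr = 795 = 0b1100011011
Split: l1_idx=6, l2_idx=0, offset=27
L1[6] = 0
L2[0][0] = 27
paddr = 27 * 32 + 27 = 891

Answer: 891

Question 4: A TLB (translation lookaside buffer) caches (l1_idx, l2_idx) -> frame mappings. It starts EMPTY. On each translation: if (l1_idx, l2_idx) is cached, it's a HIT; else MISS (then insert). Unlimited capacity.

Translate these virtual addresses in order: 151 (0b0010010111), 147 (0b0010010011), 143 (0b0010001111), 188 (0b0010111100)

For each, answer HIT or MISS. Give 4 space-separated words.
Answer: MISS HIT HIT MISS

Derivation:
vaddr=151: (1,0) not in TLB -> MISS, insert
vaddr=147: (1,0) in TLB -> HIT
vaddr=143: (1,0) in TLB -> HIT
vaddr=188: (1,1) not in TLB -> MISS, insert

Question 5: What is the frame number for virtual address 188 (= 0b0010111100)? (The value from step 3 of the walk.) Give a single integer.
Answer: 74

Derivation:
vaddr = 188: l1_idx=1, l2_idx=1
L1[1] = 1; L2[1][1] = 74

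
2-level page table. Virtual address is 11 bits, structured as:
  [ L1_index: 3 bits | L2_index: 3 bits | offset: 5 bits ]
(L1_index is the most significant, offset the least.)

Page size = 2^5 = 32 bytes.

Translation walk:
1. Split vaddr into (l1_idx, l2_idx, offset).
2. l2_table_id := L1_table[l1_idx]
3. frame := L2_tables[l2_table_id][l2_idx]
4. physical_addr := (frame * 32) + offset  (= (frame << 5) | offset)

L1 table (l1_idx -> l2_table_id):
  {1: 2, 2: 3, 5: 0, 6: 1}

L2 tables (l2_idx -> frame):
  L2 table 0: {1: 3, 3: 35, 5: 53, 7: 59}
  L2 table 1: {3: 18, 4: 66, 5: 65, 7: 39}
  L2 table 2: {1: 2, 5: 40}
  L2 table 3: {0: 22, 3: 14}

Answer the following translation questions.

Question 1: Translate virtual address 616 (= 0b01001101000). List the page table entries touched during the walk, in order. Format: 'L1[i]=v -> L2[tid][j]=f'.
vaddr = 616 = 0b01001101000
Split: l1_idx=2, l2_idx=3, offset=8

Answer: L1[2]=3 -> L2[3][3]=14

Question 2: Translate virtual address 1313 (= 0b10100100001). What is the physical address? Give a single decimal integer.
vaddr = 1313 = 0b10100100001
Split: l1_idx=5, l2_idx=1, offset=1
L1[5] = 0
L2[0][1] = 3
paddr = 3 * 32 + 1 = 97

Answer: 97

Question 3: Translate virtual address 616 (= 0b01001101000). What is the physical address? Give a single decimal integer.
Answer: 456

Derivation:
vaddr = 616 = 0b01001101000
Split: l1_idx=2, l2_idx=3, offset=8
L1[2] = 3
L2[3][3] = 14
paddr = 14 * 32 + 8 = 456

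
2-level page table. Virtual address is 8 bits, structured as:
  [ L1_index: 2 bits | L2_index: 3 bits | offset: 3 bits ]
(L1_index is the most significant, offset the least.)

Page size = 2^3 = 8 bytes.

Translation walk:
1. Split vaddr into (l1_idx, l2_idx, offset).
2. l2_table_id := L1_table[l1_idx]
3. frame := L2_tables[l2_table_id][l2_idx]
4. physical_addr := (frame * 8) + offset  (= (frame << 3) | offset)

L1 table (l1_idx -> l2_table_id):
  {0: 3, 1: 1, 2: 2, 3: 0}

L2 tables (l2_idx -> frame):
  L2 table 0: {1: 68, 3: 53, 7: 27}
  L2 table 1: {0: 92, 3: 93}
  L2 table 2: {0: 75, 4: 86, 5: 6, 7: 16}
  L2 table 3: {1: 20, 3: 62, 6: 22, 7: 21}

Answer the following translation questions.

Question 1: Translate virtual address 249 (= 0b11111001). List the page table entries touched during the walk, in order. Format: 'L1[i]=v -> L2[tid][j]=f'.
Answer: L1[3]=0 -> L2[0][7]=27

Derivation:
vaddr = 249 = 0b11111001
Split: l1_idx=3, l2_idx=7, offset=1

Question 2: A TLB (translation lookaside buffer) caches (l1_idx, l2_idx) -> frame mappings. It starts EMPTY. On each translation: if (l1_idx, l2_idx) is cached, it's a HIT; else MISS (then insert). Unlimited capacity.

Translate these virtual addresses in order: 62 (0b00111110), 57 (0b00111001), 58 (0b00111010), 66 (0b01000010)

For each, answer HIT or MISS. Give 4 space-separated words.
Answer: MISS HIT HIT MISS

Derivation:
vaddr=62: (0,7) not in TLB -> MISS, insert
vaddr=57: (0,7) in TLB -> HIT
vaddr=58: (0,7) in TLB -> HIT
vaddr=66: (1,0) not in TLB -> MISS, insert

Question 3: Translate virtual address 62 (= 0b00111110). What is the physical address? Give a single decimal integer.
Answer: 174

Derivation:
vaddr = 62 = 0b00111110
Split: l1_idx=0, l2_idx=7, offset=6
L1[0] = 3
L2[3][7] = 21
paddr = 21 * 8 + 6 = 174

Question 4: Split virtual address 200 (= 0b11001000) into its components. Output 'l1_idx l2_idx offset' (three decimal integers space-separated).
Answer: 3 1 0

Derivation:
vaddr = 200 = 0b11001000
  top 2 bits -> l1_idx = 3
  next 3 bits -> l2_idx = 1
  bottom 3 bits -> offset = 0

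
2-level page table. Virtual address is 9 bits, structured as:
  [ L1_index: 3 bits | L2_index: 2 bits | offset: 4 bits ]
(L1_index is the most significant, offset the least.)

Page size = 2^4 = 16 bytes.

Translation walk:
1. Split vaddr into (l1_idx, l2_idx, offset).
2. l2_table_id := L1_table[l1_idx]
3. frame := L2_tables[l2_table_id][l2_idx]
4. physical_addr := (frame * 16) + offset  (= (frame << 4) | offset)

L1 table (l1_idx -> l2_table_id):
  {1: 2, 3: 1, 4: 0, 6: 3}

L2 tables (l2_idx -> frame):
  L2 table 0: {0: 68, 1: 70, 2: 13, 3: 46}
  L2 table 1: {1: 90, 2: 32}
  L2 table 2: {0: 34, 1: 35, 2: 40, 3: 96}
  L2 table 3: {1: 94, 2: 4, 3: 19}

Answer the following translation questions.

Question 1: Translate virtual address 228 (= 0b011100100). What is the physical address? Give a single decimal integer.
Answer: 516

Derivation:
vaddr = 228 = 0b011100100
Split: l1_idx=3, l2_idx=2, offset=4
L1[3] = 1
L2[1][2] = 32
paddr = 32 * 16 + 4 = 516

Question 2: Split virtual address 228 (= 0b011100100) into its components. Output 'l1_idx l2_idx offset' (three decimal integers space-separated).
vaddr = 228 = 0b011100100
  top 3 bits -> l1_idx = 3
  next 2 bits -> l2_idx = 2
  bottom 4 bits -> offset = 4

Answer: 3 2 4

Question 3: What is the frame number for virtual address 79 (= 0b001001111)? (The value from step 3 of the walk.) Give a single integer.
Answer: 34

Derivation:
vaddr = 79: l1_idx=1, l2_idx=0
L1[1] = 2; L2[2][0] = 34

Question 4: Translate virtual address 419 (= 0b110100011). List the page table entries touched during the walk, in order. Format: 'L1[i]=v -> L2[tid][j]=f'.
vaddr = 419 = 0b110100011
Split: l1_idx=6, l2_idx=2, offset=3

Answer: L1[6]=3 -> L2[3][2]=4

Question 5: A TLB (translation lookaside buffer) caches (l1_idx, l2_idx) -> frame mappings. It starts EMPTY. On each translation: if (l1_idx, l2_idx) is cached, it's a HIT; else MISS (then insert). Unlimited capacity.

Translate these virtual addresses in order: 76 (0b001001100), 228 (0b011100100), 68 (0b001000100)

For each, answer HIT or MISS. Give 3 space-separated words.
Answer: MISS MISS HIT

Derivation:
vaddr=76: (1,0) not in TLB -> MISS, insert
vaddr=228: (3,2) not in TLB -> MISS, insert
vaddr=68: (1,0) in TLB -> HIT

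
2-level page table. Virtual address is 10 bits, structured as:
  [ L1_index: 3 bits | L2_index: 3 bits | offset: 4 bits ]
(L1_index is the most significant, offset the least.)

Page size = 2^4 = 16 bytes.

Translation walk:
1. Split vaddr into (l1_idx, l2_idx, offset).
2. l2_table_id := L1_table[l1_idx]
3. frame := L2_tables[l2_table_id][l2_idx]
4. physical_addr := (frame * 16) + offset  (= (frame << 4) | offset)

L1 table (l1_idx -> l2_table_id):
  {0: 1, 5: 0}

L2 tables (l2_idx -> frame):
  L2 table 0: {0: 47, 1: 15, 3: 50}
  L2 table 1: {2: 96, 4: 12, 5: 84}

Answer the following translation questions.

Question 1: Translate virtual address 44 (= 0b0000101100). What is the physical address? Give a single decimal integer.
Answer: 1548

Derivation:
vaddr = 44 = 0b0000101100
Split: l1_idx=0, l2_idx=2, offset=12
L1[0] = 1
L2[1][2] = 96
paddr = 96 * 16 + 12 = 1548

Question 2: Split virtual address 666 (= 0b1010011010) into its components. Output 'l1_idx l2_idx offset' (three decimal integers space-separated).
vaddr = 666 = 0b1010011010
  top 3 bits -> l1_idx = 5
  next 3 bits -> l2_idx = 1
  bottom 4 bits -> offset = 10

Answer: 5 1 10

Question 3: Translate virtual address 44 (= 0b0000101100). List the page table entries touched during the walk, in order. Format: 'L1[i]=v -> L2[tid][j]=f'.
vaddr = 44 = 0b0000101100
Split: l1_idx=0, l2_idx=2, offset=12

Answer: L1[0]=1 -> L2[1][2]=96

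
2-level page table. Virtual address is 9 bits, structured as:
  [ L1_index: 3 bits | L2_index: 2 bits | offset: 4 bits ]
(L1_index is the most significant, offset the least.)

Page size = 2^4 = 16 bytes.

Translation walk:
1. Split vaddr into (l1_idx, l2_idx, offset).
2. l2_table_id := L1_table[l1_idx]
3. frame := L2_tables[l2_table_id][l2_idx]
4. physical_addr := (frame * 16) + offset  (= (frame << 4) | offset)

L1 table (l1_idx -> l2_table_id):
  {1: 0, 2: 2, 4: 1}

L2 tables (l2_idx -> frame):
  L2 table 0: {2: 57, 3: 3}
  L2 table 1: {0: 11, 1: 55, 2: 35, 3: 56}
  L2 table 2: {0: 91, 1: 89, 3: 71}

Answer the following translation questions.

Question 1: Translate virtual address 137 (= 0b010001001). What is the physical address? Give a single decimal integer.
Answer: 1465

Derivation:
vaddr = 137 = 0b010001001
Split: l1_idx=2, l2_idx=0, offset=9
L1[2] = 2
L2[2][0] = 91
paddr = 91 * 16 + 9 = 1465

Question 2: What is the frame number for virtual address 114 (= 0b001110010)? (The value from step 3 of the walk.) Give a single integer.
Answer: 3

Derivation:
vaddr = 114: l1_idx=1, l2_idx=3
L1[1] = 0; L2[0][3] = 3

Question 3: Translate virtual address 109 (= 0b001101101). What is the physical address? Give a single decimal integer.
vaddr = 109 = 0b001101101
Split: l1_idx=1, l2_idx=2, offset=13
L1[1] = 0
L2[0][2] = 57
paddr = 57 * 16 + 13 = 925

Answer: 925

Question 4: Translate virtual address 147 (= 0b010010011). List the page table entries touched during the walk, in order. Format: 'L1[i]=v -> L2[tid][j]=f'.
vaddr = 147 = 0b010010011
Split: l1_idx=2, l2_idx=1, offset=3

Answer: L1[2]=2 -> L2[2][1]=89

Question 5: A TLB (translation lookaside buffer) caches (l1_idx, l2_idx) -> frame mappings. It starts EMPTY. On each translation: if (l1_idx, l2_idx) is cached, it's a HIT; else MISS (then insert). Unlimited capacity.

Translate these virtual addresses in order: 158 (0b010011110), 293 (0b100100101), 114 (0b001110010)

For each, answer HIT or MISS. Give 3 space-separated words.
vaddr=158: (2,1) not in TLB -> MISS, insert
vaddr=293: (4,2) not in TLB -> MISS, insert
vaddr=114: (1,3) not in TLB -> MISS, insert

Answer: MISS MISS MISS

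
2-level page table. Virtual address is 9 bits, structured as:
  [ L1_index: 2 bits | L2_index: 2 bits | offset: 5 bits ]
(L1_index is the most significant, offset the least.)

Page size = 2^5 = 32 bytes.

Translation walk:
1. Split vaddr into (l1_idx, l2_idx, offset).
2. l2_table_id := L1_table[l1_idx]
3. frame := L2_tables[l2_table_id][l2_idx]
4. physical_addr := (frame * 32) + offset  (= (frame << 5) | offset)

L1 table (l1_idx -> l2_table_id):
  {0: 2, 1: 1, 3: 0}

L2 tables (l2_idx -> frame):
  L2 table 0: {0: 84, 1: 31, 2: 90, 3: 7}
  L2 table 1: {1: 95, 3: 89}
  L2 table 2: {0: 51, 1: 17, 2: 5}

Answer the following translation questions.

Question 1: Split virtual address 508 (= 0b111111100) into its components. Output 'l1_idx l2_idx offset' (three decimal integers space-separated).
vaddr = 508 = 0b111111100
  top 2 bits -> l1_idx = 3
  next 2 bits -> l2_idx = 3
  bottom 5 bits -> offset = 28

Answer: 3 3 28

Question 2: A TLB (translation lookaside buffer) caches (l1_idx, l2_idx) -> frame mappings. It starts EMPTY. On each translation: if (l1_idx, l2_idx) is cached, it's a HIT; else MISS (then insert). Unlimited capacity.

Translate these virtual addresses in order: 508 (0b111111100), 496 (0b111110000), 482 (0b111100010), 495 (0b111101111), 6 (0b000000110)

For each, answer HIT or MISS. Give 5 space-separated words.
vaddr=508: (3,3) not in TLB -> MISS, insert
vaddr=496: (3,3) in TLB -> HIT
vaddr=482: (3,3) in TLB -> HIT
vaddr=495: (3,3) in TLB -> HIT
vaddr=6: (0,0) not in TLB -> MISS, insert

Answer: MISS HIT HIT HIT MISS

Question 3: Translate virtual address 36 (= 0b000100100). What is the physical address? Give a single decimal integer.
Answer: 548

Derivation:
vaddr = 36 = 0b000100100
Split: l1_idx=0, l2_idx=1, offset=4
L1[0] = 2
L2[2][1] = 17
paddr = 17 * 32 + 4 = 548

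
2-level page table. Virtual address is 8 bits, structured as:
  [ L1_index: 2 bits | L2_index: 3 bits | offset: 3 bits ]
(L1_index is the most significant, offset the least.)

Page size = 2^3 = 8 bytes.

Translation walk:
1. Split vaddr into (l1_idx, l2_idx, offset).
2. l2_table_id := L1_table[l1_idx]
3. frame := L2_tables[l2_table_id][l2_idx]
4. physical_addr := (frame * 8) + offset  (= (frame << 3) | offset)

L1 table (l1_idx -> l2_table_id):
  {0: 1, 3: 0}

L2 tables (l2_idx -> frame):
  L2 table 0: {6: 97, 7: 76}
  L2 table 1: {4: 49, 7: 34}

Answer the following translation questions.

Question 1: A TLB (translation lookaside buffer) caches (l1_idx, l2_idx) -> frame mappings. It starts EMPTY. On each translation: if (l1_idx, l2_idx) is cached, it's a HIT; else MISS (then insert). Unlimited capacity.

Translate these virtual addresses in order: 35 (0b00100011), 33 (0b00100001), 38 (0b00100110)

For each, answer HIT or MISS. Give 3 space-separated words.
vaddr=35: (0,4) not in TLB -> MISS, insert
vaddr=33: (0,4) in TLB -> HIT
vaddr=38: (0,4) in TLB -> HIT

Answer: MISS HIT HIT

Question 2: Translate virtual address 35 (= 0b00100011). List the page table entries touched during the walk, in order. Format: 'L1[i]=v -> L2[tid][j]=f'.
vaddr = 35 = 0b00100011
Split: l1_idx=0, l2_idx=4, offset=3

Answer: L1[0]=1 -> L2[1][4]=49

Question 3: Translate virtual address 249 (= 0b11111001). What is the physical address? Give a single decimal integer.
Answer: 609

Derivation:
vaddr = 249 = 0b11111001
Split: l1_idx=3, l2_idx=7, offset=1
L1[3] = 0
L2[0][7] = 76
paddr = 76 * 8 + 1 = 609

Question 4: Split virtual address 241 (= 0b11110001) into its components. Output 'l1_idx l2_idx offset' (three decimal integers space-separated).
vaddr = 241 = 0b11110001
  top 2 bits -> l1_idx = 3
  next 3 bits -> l2_idx = 6
  bottom 3 bits -> offset = 1

Answer: 3 6 1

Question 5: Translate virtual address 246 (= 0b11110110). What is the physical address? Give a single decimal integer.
vaddr = 246 = 0b11110110
Split: l1_idx=3, l2_idx=6, offset=6
L1[3] = 0
L2[0][6] = 97
paddr = 97 * 8 + 6 = 782

Answer: 782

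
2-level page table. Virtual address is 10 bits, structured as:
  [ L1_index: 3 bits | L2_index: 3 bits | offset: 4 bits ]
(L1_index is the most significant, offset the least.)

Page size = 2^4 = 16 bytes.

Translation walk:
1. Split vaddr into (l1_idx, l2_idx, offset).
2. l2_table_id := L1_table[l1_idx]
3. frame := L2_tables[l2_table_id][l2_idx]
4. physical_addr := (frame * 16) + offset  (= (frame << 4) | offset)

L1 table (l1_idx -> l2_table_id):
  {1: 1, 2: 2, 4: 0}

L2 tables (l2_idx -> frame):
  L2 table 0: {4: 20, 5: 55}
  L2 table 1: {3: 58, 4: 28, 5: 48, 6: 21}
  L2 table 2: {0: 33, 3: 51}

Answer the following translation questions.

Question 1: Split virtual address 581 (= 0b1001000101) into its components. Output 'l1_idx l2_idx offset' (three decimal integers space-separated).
vaddr = 581 = 0b1001000101
  top 3 bits -> l1_idx = 4
  next 3 bits -> l2_idx = 4
  bottom 4 bits -> offset = 5

Answer: 4 4 5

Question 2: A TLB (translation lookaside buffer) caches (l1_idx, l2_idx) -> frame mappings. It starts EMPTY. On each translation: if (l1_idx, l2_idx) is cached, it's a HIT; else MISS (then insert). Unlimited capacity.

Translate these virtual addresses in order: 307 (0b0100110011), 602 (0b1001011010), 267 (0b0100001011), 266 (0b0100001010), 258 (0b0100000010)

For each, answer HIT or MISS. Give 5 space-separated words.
vaddr=307: (2,3) not in TLB -> MISS, insert
vaddr=602: (4,5) not in TLB -> MISS, insert
vaddr=267: (2,0) not in TLB -> MISS, insert
vaddr=266: (2,0) in TLB -> HIT
vaddr=258: (2,0) in TLB -> HIT

Answer: MISS MISS MISS HIT HIT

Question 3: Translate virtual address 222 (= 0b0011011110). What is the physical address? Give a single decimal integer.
Answer: 782

Derivation:
vaddr = 222 = 0b0011011110
Split: l1_idx=1, l2_idx=5, offset=14
L1[1] = 1
L2[1][5] = 48
paddr = 48 * 16 + 14 = 782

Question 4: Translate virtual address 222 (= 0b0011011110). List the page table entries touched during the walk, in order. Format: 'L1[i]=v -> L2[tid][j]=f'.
vaddr = 222 = 0b0011011110
Split: l1_idx=1, l2_idx=5, offset=14

Answer: L1[1]=1 -> L2[1][5]=48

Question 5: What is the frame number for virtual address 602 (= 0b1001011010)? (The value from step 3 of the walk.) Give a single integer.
vaddr = 602: l1_idx=4, l2_idx=5
L1[4] = 0; L2[0][5] = 55

Answer: 55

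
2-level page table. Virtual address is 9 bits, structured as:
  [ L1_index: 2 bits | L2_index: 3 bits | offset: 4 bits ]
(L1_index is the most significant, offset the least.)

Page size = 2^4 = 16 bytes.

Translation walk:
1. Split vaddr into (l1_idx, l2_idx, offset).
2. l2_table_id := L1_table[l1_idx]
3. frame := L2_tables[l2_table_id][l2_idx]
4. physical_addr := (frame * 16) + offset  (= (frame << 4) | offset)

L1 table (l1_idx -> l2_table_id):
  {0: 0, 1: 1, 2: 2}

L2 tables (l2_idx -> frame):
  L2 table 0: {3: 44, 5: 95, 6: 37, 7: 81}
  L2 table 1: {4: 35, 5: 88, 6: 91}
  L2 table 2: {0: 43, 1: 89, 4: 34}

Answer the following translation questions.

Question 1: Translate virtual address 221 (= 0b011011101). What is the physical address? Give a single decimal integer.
vaddr = 221 = 0b011011101
Split: l1_idx=1, l2_idx=5, offset=13
L1[1] = 1
L2[1][5] = 88
paddr = 88 * 16 + 13 = 1421

Answer: 1421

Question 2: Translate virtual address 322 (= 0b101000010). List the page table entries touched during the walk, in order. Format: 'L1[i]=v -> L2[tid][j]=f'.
vaddr = 322 = 0b101000010
Split: l1_idx=2, l2_idx=4, offset=2

Answer: L1[2]=2 -> L2[2][4]=34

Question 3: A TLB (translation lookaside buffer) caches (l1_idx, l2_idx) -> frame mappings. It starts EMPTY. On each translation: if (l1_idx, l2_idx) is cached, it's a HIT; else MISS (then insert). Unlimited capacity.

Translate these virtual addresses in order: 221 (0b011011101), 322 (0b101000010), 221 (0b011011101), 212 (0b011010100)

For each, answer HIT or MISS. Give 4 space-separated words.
vaddr=221: (1,5) not in TLB -> MISS, insert
vaddr=322: (2,4) not in TLB -> MISS, insert
vaddr=221: (1,5) in TLB -> HIT
vaddr=212: (1,5) in TLB -> HIT

Answer: MISS MISS HIT HIT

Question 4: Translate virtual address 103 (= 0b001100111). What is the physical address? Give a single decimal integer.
vaddr = 103 = 0b001100111
Split: l1_idx=0, l2_idx=6, offset=7
L1[0] = 0
L2[0][6] = 37
paddr = 37 * 16 + 7 = 599

Answer: 599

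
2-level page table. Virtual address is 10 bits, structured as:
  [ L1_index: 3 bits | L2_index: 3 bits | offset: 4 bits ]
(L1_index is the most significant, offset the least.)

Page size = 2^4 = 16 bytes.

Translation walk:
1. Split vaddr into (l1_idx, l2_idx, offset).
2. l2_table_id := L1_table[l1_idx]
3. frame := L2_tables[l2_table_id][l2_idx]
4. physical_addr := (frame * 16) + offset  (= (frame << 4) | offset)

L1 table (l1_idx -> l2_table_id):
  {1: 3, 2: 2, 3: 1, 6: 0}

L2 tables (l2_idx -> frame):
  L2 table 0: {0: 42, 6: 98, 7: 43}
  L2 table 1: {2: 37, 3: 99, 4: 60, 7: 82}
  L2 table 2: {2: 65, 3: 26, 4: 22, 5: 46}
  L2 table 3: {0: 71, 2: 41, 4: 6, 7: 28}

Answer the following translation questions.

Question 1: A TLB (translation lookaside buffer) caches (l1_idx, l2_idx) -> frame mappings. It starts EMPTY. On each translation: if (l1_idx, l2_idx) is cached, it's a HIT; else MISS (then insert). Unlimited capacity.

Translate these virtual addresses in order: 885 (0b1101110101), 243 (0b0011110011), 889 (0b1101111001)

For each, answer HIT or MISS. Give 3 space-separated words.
Answer: MISS MISS HIT

Derivation:
vaddr=885: (6,7) not in TLB -> MISS, insert
vaddr=243: (1,7) not in TLB -> MISS, insert
vaddr=889: (6,7) in TLB -> HIT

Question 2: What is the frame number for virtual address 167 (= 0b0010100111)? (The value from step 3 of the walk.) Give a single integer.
Answer: 41

Derivation:
vaddr = 167: l1_idx=1, l2_idx=2
L1[1] = 3; L2[3][2] = 41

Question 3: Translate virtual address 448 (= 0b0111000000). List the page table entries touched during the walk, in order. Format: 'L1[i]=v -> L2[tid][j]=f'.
Answer: L1[3]=1 -> L2[1][4]=60

Derivation:
vaddr = 448 = 0b0111000000
Split: l1_idx=3, l2_idx=4, offset=0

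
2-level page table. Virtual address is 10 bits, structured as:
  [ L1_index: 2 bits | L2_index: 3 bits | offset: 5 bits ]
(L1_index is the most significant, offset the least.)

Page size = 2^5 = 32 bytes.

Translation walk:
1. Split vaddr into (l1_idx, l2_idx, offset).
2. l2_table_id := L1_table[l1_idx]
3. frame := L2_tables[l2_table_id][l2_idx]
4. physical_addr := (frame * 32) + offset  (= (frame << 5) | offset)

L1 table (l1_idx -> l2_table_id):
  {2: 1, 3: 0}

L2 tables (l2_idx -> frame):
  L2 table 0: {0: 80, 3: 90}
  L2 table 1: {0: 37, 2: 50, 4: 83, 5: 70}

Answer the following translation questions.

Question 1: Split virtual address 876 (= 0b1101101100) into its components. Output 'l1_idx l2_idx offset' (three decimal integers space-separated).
vaddr = 876 = 0b1101101100
  top 2 bits -> l1_idx = 3
  next 3 bits -> l2_idx = 3
  bottom 5 bits -> offset = 12

Answer: 3 3 12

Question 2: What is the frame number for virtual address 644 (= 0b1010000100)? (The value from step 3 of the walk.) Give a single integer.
Answer: 83

Derivation:
vaddr = 644: l1_idx=2, l2_idx=4
L1[2] = 1; L2[1][4] = 83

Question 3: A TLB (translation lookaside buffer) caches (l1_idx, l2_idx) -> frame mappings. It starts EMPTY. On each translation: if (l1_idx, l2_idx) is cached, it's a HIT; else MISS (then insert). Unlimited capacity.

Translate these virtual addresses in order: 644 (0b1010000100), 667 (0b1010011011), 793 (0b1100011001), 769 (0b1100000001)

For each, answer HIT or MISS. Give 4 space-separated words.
vaddr=644: (2,4) not in TLB -> MISS, insert
vaddr=667: (2,4) in TLB -> HIT
vaddr=793: (3,0) not in TLB -> MISS, insert
vaddr=769: (3,0) in TLB -> HIT

Answer: MISS HIT MISS HIT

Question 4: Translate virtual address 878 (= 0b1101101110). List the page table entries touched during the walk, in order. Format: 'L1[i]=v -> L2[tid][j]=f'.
Answer: L1[3]=0 -> L2[0][3]=90

Derivation:
vaddr = 878 = 0b1101101110
Split: l1_idx=3, l2_idx=3, offset=14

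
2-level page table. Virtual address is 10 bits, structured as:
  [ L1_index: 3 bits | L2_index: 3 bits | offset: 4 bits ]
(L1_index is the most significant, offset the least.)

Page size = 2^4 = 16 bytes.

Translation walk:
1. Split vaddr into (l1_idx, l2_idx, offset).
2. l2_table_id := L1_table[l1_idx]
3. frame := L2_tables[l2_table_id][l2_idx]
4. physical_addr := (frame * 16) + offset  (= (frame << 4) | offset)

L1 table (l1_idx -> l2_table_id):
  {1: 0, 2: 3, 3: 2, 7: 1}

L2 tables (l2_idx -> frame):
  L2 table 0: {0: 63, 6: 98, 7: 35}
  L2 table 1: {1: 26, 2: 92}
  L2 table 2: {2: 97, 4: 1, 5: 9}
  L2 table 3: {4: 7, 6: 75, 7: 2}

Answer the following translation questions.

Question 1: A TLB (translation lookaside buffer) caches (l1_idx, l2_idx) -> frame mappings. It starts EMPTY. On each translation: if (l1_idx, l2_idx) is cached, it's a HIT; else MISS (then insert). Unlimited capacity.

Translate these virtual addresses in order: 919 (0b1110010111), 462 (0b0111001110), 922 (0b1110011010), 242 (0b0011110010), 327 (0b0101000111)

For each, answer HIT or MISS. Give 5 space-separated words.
vaddr=919: (7,1) not in TLB -> MISS, insert
vaddr=462: (3,4) not in TLB -> MISS, insert
vaddr=922: (7,1) in TLB -> HIT
vaddr=242: (1,7) not in TLB -> MISS, insert
vaddr=327: (2,4) not in TLB -> MISS, insert

Answer: MISS MISS HIT MISS MISS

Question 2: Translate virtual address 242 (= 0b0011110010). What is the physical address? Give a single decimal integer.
Answer: 562

Derivation:
vaddr = 242 = 0b0011110010
Split: l1_idx=1, l2_idx=7, offset=2
L1[1] = 0
L2[0][7] = 35
paddr = 35 * 16 + 2 = 562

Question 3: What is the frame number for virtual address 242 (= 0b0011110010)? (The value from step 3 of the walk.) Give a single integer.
Answer: 35

Derivation:
vaddr = 242: l1_idx=1, l2_idx=7
L1[1] = 0; L2[0][7] = 35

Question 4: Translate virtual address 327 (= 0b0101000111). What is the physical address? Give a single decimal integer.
Answer: 119

Derivation:
vaddr = 327 = 0b0101000111
Split: l1_idx=2, l2_idx=4, offset=7
L1[2] = 3
L2[3][4] = 7
paddr = 7 * 16 + 7 = 119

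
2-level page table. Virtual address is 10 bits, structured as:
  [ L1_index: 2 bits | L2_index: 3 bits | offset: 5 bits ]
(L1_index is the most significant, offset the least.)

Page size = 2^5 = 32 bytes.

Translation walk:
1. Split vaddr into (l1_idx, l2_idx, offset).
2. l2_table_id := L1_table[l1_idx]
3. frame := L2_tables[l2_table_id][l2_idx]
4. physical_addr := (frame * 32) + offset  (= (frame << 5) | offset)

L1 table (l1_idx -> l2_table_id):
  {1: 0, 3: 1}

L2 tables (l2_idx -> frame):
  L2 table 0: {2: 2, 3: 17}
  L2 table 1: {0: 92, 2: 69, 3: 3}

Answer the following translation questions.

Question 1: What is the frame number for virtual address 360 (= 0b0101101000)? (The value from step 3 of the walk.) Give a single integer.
vaddr = 360: l1_idx=1, l2_idx=3
L1[1] = 0; L2[0][3] = 17

Answer: 17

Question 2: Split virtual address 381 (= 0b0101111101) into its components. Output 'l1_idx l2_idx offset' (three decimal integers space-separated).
vaddr = 381 = 0b0101111101
  top 2 bits -> l1_idx = 1
  next 3 bits -> l2_idx = 3
  bottom 5 bits -> offset = 29

Answer: 1 3 29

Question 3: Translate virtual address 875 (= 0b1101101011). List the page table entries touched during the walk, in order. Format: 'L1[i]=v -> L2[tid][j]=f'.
vaddr = 875 = 0b1101101011
Split: l1_idx=3, l2_idx=3, offset=11

Answer: L1[3]=1 -> L2[1][3]=3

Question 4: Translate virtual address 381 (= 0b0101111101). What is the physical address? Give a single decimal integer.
Answer: 573

Derivation:
vaddr = 381 = 0b0101111101
Split: l1_idx=1, l2_idx=3, offset=29
L1[1] = 0
L2[0][3] = 17
paddr = 17 * 32 + 29 = 573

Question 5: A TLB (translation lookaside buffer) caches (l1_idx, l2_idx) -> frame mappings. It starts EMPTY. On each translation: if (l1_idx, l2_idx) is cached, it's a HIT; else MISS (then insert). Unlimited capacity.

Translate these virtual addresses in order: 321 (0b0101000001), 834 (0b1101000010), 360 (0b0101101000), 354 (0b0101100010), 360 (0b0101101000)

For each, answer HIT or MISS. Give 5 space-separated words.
Answer: MISS MISS MISS HIT HIT

Derivation:
vaddr=321: (1,2) not in TLB -> MISS, insert
vaddr=834: (3,2) not in TLB -> MISS, insert
vaddr=360: (1,3) not in TLB -> MISS, insert
vaddr=354: (1,3) in TLB -> HIT
vaddr=360: (1,3) in TLB -> HIT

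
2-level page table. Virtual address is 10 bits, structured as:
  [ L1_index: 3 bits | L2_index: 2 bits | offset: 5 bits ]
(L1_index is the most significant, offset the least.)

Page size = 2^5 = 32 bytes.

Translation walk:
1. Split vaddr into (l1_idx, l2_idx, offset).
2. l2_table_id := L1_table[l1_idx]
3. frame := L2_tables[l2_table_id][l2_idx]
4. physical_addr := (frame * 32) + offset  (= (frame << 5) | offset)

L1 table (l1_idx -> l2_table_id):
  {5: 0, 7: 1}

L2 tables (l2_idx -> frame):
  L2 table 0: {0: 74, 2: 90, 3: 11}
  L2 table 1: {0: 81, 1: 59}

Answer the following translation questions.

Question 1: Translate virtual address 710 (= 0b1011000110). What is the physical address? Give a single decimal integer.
Answer: 2886

Derivation:
vaddr = 710 = 0b1011000110
Split: l1_idx=5, l2_idx=2, offset=6
L1[5] = 0
L2[0][2] = 90
paddr = 90 * 32 + 6 = 2886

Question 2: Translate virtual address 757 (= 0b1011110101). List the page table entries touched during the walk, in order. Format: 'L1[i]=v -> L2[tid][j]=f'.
Answer: L1[5]=0 -> L2[0][3]=11

Derivation:
vaddr = 757 = 0b1011110101
Split: l1_idx=5, l2_idx=3, offset=21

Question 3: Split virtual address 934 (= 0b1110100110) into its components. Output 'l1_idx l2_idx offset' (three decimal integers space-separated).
Answer: 7 1 6

Derivation:
vaddr = 934 = 0b1110100110
  top 3 bits -> l1_idx = 7
  next 2 bits -> l2_idx = 1
  bottom 5 bits -> offset = 6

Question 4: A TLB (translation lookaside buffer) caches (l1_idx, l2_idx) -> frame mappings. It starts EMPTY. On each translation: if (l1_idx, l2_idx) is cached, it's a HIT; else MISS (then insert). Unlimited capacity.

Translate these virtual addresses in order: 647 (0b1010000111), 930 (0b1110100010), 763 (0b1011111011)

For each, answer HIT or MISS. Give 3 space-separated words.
vaddr=647: (5,0) not in TLB -> MISS, insert
vaddr=930: (7,1) not in TLB -> MISS, insert
vaddr=763: (5,3) not in TLB -> MISS, insert

Answer: MISS MISS MISS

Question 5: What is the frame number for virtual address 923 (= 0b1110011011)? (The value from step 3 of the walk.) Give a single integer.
vaddr = 923: l1_idx=7, l2_idx=0
L1[7] = 1; L2[1][0] = 81

Answer: 81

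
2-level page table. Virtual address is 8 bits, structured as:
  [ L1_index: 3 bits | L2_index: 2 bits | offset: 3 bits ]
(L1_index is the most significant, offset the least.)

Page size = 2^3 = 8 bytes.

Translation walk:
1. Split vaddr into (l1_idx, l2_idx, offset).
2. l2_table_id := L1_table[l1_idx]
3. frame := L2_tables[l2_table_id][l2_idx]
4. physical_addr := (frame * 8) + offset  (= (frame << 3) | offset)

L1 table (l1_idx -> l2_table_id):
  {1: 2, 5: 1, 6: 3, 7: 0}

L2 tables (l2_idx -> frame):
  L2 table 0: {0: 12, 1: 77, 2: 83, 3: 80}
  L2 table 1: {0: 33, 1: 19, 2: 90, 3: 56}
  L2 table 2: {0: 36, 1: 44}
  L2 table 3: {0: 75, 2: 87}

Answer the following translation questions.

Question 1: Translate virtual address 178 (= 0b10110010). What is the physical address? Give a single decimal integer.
vaddr = 178 = 0b10110010
Split: l1_idx=5, l2_idx=2, offset=2
L1[5] = 1
L2[1][2] = 90
paddr = 90 * 8 + 2 = 722

Answer: 722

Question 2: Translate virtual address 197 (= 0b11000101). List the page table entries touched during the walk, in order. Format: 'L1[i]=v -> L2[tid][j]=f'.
vaddr = 197 = 0b11000101
Split: l1_idx=6, l2_idx=0, offset=5

Answer: L1[6]=3 -> L2[3][0]=75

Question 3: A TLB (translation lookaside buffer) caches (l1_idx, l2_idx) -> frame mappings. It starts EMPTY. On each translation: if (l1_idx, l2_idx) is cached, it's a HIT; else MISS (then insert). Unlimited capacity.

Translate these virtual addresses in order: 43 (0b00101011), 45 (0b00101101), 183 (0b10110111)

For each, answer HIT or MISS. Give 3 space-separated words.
vaddr=43: (1,1) not in TLB -> MISS, insert
vaddr=45: (1,1) in TLB -> HIT
vaddr=183: (5,2) not in TLB -> MISS, insert

Answer: MISS HIT MISS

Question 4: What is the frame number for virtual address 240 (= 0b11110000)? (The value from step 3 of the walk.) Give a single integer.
Answer: 83

Derivation:
vaddr = 240: l1_idx=7, l2_idx=2
L1[7] = 0; L2[0][2] = 83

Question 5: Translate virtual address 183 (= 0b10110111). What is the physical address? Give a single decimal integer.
Answer: 727

Derivation:
vaddr = 183 = 0b10110111
Split: l1_idx=5, l2_idx=2, offset=7
L1[5] = 1
L2[1][2] = 90
paddr = 90 * 8 + 7 = 727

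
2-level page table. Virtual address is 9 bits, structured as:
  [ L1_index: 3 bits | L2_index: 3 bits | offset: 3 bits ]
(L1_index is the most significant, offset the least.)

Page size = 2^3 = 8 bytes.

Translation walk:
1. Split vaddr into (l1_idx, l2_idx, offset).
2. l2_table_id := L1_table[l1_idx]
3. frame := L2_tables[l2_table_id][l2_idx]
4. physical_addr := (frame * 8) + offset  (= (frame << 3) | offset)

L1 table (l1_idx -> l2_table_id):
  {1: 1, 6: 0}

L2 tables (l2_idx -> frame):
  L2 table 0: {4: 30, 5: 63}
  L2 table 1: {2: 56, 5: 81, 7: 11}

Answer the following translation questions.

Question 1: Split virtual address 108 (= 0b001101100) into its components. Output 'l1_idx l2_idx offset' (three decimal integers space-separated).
Answer: 1 5 4

Derivation:
vaddr = 108 = 0b001101100
  top 3 bits -> l1_idx = 1
  next 3 bits -> l2_idx = 5
  bottom 3 bits -> offset = 4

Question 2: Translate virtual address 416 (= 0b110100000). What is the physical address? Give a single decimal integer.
vaddr = 416 = 0b110100000
Split: l1_idx=6, l2_idx=4, offset=0
L1[6] = 0
L2[0][4] = 30
paddr = 30 * 8 + 0 = 240

Answer: 240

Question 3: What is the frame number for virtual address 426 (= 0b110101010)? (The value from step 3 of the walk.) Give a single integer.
Answer: 63

Derivation:
vaddr = 426: l1_idx=6, l2_idx=5
L1[6] = 0; L2[0][5] = 63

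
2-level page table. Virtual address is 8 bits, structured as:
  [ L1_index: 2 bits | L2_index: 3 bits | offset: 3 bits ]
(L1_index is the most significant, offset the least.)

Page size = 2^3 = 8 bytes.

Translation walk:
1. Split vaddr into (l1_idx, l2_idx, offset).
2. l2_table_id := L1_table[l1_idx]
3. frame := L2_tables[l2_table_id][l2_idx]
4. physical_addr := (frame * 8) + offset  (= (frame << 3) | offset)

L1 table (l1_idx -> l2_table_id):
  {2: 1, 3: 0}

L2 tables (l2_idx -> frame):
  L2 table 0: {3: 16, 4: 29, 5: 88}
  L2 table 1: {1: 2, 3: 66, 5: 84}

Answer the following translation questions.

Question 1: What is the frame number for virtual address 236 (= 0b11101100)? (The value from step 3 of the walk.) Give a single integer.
vaddr = 236: l1_idx=3, l2_idx=5
L1[3] = 0; L2[0][5] = 88

Answer: 88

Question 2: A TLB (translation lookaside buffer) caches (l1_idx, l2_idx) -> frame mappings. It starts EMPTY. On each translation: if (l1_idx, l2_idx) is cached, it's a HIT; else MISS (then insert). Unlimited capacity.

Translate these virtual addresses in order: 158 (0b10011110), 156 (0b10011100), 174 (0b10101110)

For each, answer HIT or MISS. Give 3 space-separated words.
vaddr=158: (2,3) not in TLB -> MISS, insert
vaddr=156: (2,3) in TLB -> HIT
vaddr=174: (2,5) not in TLB -> MISS, insert

Answer: MISS HIT MISS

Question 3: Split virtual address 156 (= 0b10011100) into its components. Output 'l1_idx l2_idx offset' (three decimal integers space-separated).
Answer: 2 3 4

Derivation:
vaddr = 156 = 0b10011100
  top 2 bits -> l1_idx = 2
  next 3 bits -> l2_idx = 3
  bottom 3 bits -> offset = 4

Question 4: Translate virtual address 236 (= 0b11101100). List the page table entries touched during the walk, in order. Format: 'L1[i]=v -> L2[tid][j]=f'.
Answer: L1[3]=0 -> L2[0][5]=88

Derivation:
vaddr = 236 = 0b11101100
Split: l1_idx=3, l2_idx=5, offset=4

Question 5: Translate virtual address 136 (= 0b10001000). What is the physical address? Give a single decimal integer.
vaddr = 136 = 0b10001000
Split: l1_idx=2, l2_idx=1, offset=0
L1[2] = 1
L2[1][1] = 2
paddr = 2 * 8 + 0 = 16

Answer: 16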